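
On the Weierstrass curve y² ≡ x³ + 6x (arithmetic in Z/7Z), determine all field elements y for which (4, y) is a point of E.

2, 5

x³ + 6x + 0 = 88 ≡ 4 (mod 7).
Square roots of 4 mod 7: 2 and 5 (since 2² = 4 ≡ 4).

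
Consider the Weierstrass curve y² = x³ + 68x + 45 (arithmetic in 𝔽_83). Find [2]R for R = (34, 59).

tangent at (34, 59): λ = (3·34² + 68)/(2·59) ≡ 50/35. 35⁻¹ ≡ 19 (mod 83) since 35·19 = 665 ≡ 1, so λ ≡ 50·19 ≡ 37.
  x = λ² - 34 - 34 = 1369 - 68 ≡ 56; y = λ·(34 - 56) - 59 ≡ 40. → (56, 40)

(56, 40)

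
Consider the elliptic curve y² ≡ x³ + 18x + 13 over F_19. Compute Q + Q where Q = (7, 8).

(9, 7)

tangent at (7, 8): λ = (3·7² + 18)/(2·8) ≡ 13/16. 16⁻¹ ≡ 6 (mod 19), so λ ≡ 13·6 ≡ 2.
  x = λ² - 7 - 7 = 4 - 14 ≡ 9; y = λ·(7 - 9) - 8 ≡ 7. → (9, 7)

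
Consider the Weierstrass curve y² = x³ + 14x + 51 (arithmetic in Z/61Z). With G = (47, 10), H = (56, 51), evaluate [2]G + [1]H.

(31, 52)

First 2G:
Repeated addition: build up to 2G.
2G: tangent at (47, 10): λ = (3·47² + 14)/(2·10) ≡ 53/20. 20⁻¹ ≡ 58 (mod 61) since 20·58 = 1160 ≡ 1, so λ ≡ 53·58 ≡ 24.
  x = λ² - 47 - 47 = 576 - 94 ≡ 55; y = λ·(47 - 55) - 10 ≡ 42. → (55, 42)
2G = (55, 42).
Finally 2G + H:
(55, 42) + (56, 51). λ = (51 - 42)/(56 - 55) ≡ 9/1 mod 61. 1⁻¹ ≡ 1 (mod 61), so λ ≡ 9.
  x = λ² - 55 - 56 = 81 - 111 ≡ 31; y = λ·(55 - 31) - 42 ≡ 52. → (31, 52)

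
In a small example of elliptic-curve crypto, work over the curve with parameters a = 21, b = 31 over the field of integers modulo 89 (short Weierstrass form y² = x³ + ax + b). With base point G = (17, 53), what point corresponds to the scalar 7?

(61, 39)

Double-and-add on 7 = (111)₂. Start with G = (17, 53) for the leading 1-bit.
double: tangent at (17, 53): λ = (3·17² + 21)/(2·53) ≡ 87/17. 17⁻¹ ≡ 21 (mod 89) since 17·21 = 357 ≡ 1, so λ ≡ 87·21 ≡ 47.
  x = λ² - 17 - 17 = 2209 - 34 ≡ 39; y = λ·(17 - 39) - 53 ≡ 70. → (39, 70)
add G: (39, 70) + (17, 53). λ = (53 - 70)/(17 - 39) ≡ 72/67 mod 89. 67⁻¹ ≡ 4 (mod 89) since 67·4 = 268 ≡ 1, so λ ≡ 21.
  x = λ² - 39 - 17 = 441 - 56 ≡ 29; y = λ·(39 - 29) - 70 ≡ 51. → (29, 51)
double: tangent at (29, 51): λ = (3·29² + 21)/(2·51) ≡ 52/13. 13⁻¹ ≡ 48 (mod 89), so λ ≡ 52·48 ≡ 4.
  x = λ² - 29 - 29 = 16 - 58 ≡ 47; y = λ·(29 - 47) - 51 ≡ 55. → (47, 55)
add G: (47, 55) + (17, 53). λ = (53 - 55)/(17 - 47) ≡ 87/59 mod 89. 59⁻¹ ≡ 86 (mod 89), so λ ≡ 6.
  x = λ² - 47 - 17 = 36 - 64 ≡ 61; y = λ·(47 - 61) - 55 ≡ 39. → (61, 39)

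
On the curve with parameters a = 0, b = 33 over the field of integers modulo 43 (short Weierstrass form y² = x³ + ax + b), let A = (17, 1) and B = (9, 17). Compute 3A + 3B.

First 3A:
Repeated addition: build up to 3A.
2A: tangent at (17, 1): λ = (3·17² + 0)/(2·1) ≡ 7/2. 2⁻¹ ≡ 22 (mod 43), so λ ≡ 7·22 ≡ 25.
  x = λ² - 17 - 17 = 625 - 34 ≡ 32; y = λ·(17 - 32) - 1 ≡ 11. → (32, 11)
3A: (32, 11) + (17, 1). λ = (1 - 11)/(17 - 32) ≡ 33/28 mod 43. 28⁻¹ ≡ 20 (mod 43), so λ ≡ 15.
  x = λ² - 32 - 17 = 225 - 49 ≡ 4; y = λ·(32 - 4) - 11 ≡ 22. → (4, 22)
3A = (4, 22).
Next 3B:
Repeated addition: build up to 3B.
2B: tangent at (9, 17): λ = (3·9² + 0)/(2·17) ≡ 28/34. 34⁻¹ ≡ 19 (mod 43), so λ ≡ 28·19 ≡ 16.
  x = λ² - 9 - 9 = 256 - 18 ≡ 23; y = λ·(9 - 23) - 17 ≡ 17. → (23, 17)
3B: (23, 17) + (9, 17). λ = (17 - 17)/(9 - 23) ≡ 0/29 mod 43. 29⁻¹ ≡ 3 (mod 43), so λ ≡ 0.
  x = λ² - 23 - 9 = 0 - 32 ≡ 11; y = λ·(23 - 11) - 17 ≡ 26. → (11, 26)
3B = (11, 26).
Finally 3A + 3B:
(4, 22) + (11, 26). λ = (26 - 22)/(11 - 4) ≡ 4/7 mod 43. 7⁻¹ ≡ 37 (mod 43), so λ ≡ 19.
  x = λ² - 4 - 11 = 361 - 15 ≡ 2; y = λ·(4 - 2) - 22 ≡ 16. → (2, 16)

(2, 16)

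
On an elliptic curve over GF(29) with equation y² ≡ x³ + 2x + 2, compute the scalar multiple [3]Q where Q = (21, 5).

Repeated addition: build up to 3Q.
2Q: tangent at (21, 5): λ = (3·21² + 2)/(2·5) ≡ 20/10. 10⁻¹ ≡ 3 (mod 29) since 10·3 = 30 ≡ 1, so λ ≡ 20·3 ≡ 2.
  x = λ² - 21 - 21 = 4 - 42 ≡ 20; y = λ·(21 - 20) - 5 ≡ 26. → (20, 26)
3Q: (20, 26) + (21, 5). λ = (5 - 26)/(21 - 20) ≡ 8/1 mod 29. 1⁻¹ ≡ 1 (mod 29) since 1·1 = 1 ≡ 1, so λ ≡ 8.
  x = λ² - 20 - 21 = 64 - 41 ≡ 23; y = λ·(20 - 23) - 26 ≡ 8. → (23, 8)

(23, 8)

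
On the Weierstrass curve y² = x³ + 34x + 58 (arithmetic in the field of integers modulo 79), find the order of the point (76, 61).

2P: tangent at (76, 61): λ = (3·76² + 34)/(2·61) ≡ 61/43. 43⁻¹ ≡ 68 (mod 79), so λ ≡ 61·68 ≡ 40.
  x = λ² - 76 - 76 = 1600 - 152 ≡ 26; y = λ·(76 - 26) - 61 ≡ 43. → (26, 43)
3P: (26, 43) + (76, 61). λ = (61 - 43)/(76 - 26) ≡ 18/50 mod 79. 50⁻¹ ≡ 49 (mod 79), so λ ≡ 13.
  x = λ² - 26 - 76 = 169 - 102 ≡ 67; y = λ·(26 - 67) - 43 ≡ 56. → (67, 56)
4P: (67, 56) + (76, 61). λ = (61 - 56)/(76 - 67) ≡ 5/9 mod 79. 9⁻¹ ≡ 44 (mod 79), so λ ≡ 62.
  x = λ² - 67 - 76 = 3844 - 143 ≡ 67; y = λ·(67 - 67) - 56 ≡ 23. → (67, 23)
5P: (67, 23) + (76, 61). λ = (61 - 23)/(76 - 67) ≡ 38/9 mod 79. 9⁻¹ ≡ 44 (mod 79), so λ ≡ 13.
  x = λ² - 67 - 76 = 169 - 143 ≡ 26; y = λ·(67 - 26) - 23 ≡ 36. → (26, 36)
6P: (26, 36) + (76, 61). λ = (61 - 36)/(76 - 26) ≡ 25/50 mod 79. 50⁻¹ ≡ 49 (mod 79) since 50·49 = 2450 ≡ 1, so λ ≡ 40.
  x = λ² - 26 - 76 = 1600 - 102 ≡ 76; y = λ·(26 - 76) - 36 ≡ 18. → (76, 18)
7P: (76, 18) + (76, 61): same x and y₁ ≡ -y₂, so the sum is 𝒪.
7P = 𝒪, so the order is 7.

7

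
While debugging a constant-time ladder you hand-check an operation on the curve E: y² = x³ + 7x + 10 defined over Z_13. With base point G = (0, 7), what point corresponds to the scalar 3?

(7, 5)

Repeated addition: build up to 3G.
2G: tangent at (0, 7): λ = (3·0² + 7)/(2·7) ≡ 7/1. 1⁻¹ ≡ 1 (mod 13) since 1·1 = 1 ≡ 1, so λ ≡ 7·1 ≡ 7.
  x = λ² - 0 - 0 = 49 - 0 ≡ 10; y = λ·(0 - 10) - 7 ≡ 1. → (10, 1)
3G: (10, 1) + (0, 7). λ = (7 - 1)/(0 - 10) ≡ 6/3 mod 13. 3⁻¹ ≡ 9 (mod 13) since 3·9 = 27 ≡ 1, so λ ≡ 2.
  x = λ² - 10 - 0 = 4 - 10 ≡ 7; y = λ·(10 - 7) - 1 ≡ 5. → (7, 5)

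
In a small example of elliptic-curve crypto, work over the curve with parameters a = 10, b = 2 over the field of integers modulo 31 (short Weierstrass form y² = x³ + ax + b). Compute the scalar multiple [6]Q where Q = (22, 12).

Double-and-add on 6 = (110)₂. Start with Q = (22, 12) for the leading 1-bit.
double: tangent at (22, 12): λ = (3·22² + 10)/(2·12) ≡ 5/24. 24⁻¹ ≡ 22 (mod 31) since 24·22 = 528 ≡ 1, so λ ≡ 5·22 ≡ 17.
  x = λ² - 22 - 22 = 289 - 44 ≡ 28; y = λ·(22 - 28) - 12 ≡ 10. → (28, 10)
add Q: (28, 10) + (22, 12). λ = (12 - 10)/(22 - 28) ≡ 2/25 mod 31. 25⁻¹ ≡ 5 (mod 31), so λ ≡ 10.
  x = λ² - 28 - 22 = 100 - 50 ≡ 19; y = λ·(28 - 19) - 10 ≡ 18. → (19, 18)
double: tangent at (19, 18): λ = (3·19² + 10)/(2·18) ≡ 8/5. 5⁻¹ ≡ 25 (mod 31), so λ ≡ 8·25 ≡ 14.
  x = λ² - 19 - 19 = 196 - 38 ≡ 3; y = λ·(19 - 3) - 18 ≡ 20. → (3, 20)

(3, 20)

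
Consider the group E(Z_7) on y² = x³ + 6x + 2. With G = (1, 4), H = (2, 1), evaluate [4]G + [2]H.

First 4G:
Double-and-add on 4 = (100)₂. Start with G = (1, 4) for the leading 1-bit.
double: tangent at (1, 4): λ = (3·1² + 6)/(2·4) ≡ 2/1. 1⁻¹ ≡ 1 (mod 7) since 1·1 = 1 ≡ 1, so λ ≡ 2·1 ≡ 2.
  x = λ² - 1 - 1 = 4 - 2 ≡ 2; y = λ·(1 - 2) - 4 ≡ 1. → (2, 1)
double: tangent at (2, 1): λ = (3·2² + 6)/(2·1) ≡ 4/2. 2⁻¹ ≡ 4 (mod 7), so λ ≡ 4·4 ≡ 2.
  x = λ² - 2 - 2 = 4 - 4 ≡ 0; y = λ·(2 - 0) - 1 ≡ 3. → (0, 3)
4G = (0, 3).
Next 2H:
Repeated addition: build up to 2H.
2H: tangent at (2, 1): λ = (3·2² + 6)/(2·1) ≡ 4/2. 2⁻¹ ≡ 4 (mod 7), so λ ≡ 4·4 ≡ 2.
  x = λ² - 2 - 2 = 4 - 4 ≡ 0; y = λ·(2 - 0) - 1 ≡ 3. → (0, 3)
2H = (0, 3).
Finally 4G + 2H:
tangent at (0, 3): λ = (3·0² + 6)/(2·3) ≡ 6/6. 6⁻¹ ≡ 6 (mod 7), so λ ≡ 6·6 ≡ 1.
  x = λ² - 0 - 0 = 1 - 0 ≡ 1; y = λ·(0 - 1) - 3 ≡ 3. → (1, 3)

(1, 3)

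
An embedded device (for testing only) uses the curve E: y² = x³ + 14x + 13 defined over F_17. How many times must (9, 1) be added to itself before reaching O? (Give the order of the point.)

5

2P: tangent at (9, 1): λ = (3·9² + 14)/(2·1) ≡ 2/2. 2⁻¹ ≡ 9 (mod 17), so λ ≡ 2·9 ≡ 1.
  x = λ² - 9 - 9 = 1 - 18 ≡ 0; y = λ·(9 - 0) - 1 ≡ 8. → (0, 8)
3P: (0, 8) + (9, 1). λ = (1 - 8)/(9 - 0) ≡ 10/9 mod 17. 9⁻¹ ≡ 2 (mod 17), so λ ≡ 3.
  x = λ² - 0 - 9 = 9 - 9 ≡ 0; y = λ·(0 - 0) - 8 ≡ 9. → (0, 9)
4P: (0, 9) + (9, 1). λ = (1 - 9)/(9 - 0) ≡ 9/9 mod 17. 9⁻¹ ≡ 2 (mod 17), so λ ≡ 1.
  x = λ² - 0 - 9 = 1 - 9 ≡ 9; y = λ·(0 - 9) - 9 ≡ 16. → (9, 16)
5P: (9, 16) + (9, 1): same x and y₁ ≡ -y₂, so the sum is O.
5P = O, so the order is 5.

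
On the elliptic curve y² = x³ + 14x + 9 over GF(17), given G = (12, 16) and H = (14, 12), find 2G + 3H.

First 2G:
Repeated addition: build up to 2G.
2G: tangent at (12, 16): λ = (3·12² + 14)/(2·16) ≡ 4/15. 15⁻¹ ≡ 8 (mod 17), so λ ≡ 4·8 ≡ 15.
  x = λ² - 12 - 12 = 225 - 24 ≡ 14; y = λ·(12 - 14) - 16 ≡ 5. → (14, 5)
2G = (14, 5).
Next 3H:
Repeated addition: build up to 3H.
2H: tangent at (14, 12): λ = (3·14² + 14)/(2·12) ≡ 7/7. 7⁻¹ ≡ 5 (mod 17), so λ ≡ 7·5 ≡ 1.
  x = λ² - 14 - 14 = 1 - 28 ≡ 7; y = λ·(14 - 7) - 12 ≡ 12. → (7, 12)
3H: (7, 12) + (14, 12). λ = (12 - 12)/(14 - 7) ≡ 0/7 mod 17. 7⁻¹ ≡ 5 (mod 17), so λ ≡ 0.
  x = λ² - 7 - 14 = 0 - 21 ≡ 13; y = λ·(7 - 13) - 12 ≡ 5. → (13, 5)
3H = (13, 5).
Finally 2G + 3H:
(14, 5) + (13, 5). λ = (5 - 5)/(13 - 14) ≡ 0/16 mod 17. 16⁻¹ ≡ 16 (mod 17), so λ ≡ 0.
  x = λ² - 14 - 13 = 0 - 27 ≡ 7; y = λ·(14 - 7) - 5 ≡ 12. → (7, 12)

(7, 12)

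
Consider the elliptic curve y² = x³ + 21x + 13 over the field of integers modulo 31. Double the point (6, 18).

(20, 30)

tangent at (6, 18): λ = (3·6² + 21)/(2·18) ≡ 5/5. 5⁻¹ ≡ 25 (mod 31) since 5·25 = 125 ≡ 1, so λ ≡ 5·25 ≡ 1.
  x = λ² - 6 - 6 = 1 - 12 ≡ 20; y = λ·(6 - 20) - 18 ≡ 30. → (20, 30)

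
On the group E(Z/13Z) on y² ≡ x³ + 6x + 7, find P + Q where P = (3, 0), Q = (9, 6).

(3, 0) + (9, 6). λ = (6 - 0)/(9 - 3) ≡ 6/6 mod 13. 6⁻¹ ≡ 11 (mod 13), so λ ≡ 1.
  x = λ² - 3 - 9 = 1 - 12 ≡ 2; y = λ·(3 - 2) - 0 ≡ 1. → (2, 1)

(2, 1)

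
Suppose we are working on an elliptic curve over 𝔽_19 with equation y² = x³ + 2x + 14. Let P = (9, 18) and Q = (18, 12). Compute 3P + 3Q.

First 3P:
Repeated addition: build up to 3P.
2P: tangent at (9, 18): λ = (3·9² + 2)/(2·18) ≡ 17/17. 17⁻¹ ≡ 9 (mod 19) since 17·9 = 153 ≡ 1, so λ ≡ 17·9 ≡ 1.
  x = λ² - 9 - 9 = 1 - 18 ≡ 2; y = λ·(9 - 2) - 18 ≡ 8. → (2, 8)
3P: (2, 8) + (9, 18). λ = (18 - 8)/(9 - 2) ≡ 10/7 mod 19. 7⁻¹ ≡ 11 (mod 19) since 7·11 = 77 ≡ 1, so λ ≡ 15.
  x = λ² - 2 - 9 = 225 - 11 ≡ 5; y = λ·(2 - 5) - 8 ≡ 4. → (5, 4)
3P = (5, 4).
Next 3Q:
Repeated addition: build up to 3Q.
2Q: tangent at (18, 12): λ = (3·18² + 2)/(2·12) ≡ 5/5. 5⁻¹ ≡ 4 (mod 19), so λ ≡ 5·4 ≡ 1.
  x = λ² - 18 - 18 = 1 - 36 ≡ 3; y = λ·(18 - 3) - 12 ≡ 3. → (3, 3)
3Q: (3, 3) + (18, 12). λ = (12 - 3)/(18 - 3) ≡ 9/15 mod 19. 15⁻¹ ≡ 14 (mod 19) since 15·14 = 210 ≡ 1, so λ ≡ 12.
  x = λ² - 3 - 18 = 144 - 21 ≡ 9; y = λ·(3 - 9) - 3 ≡ 1. → (9, 1)
3Q = (9, 1).
Finally 3P + 3Q:
(5, 4) + (9, 1). λ = (1 - 4)/(9 - 5) ≡ 16/4 mod 19. 4⁻¹ ≡ 5 (mod 19) since 4·5 = 20 ≡ 1, so λ ≡ 4.
  x = λ² - 5 - 9 = 16 - 14 ≡ 2; y = λ·(5 - 2) - 4 ≡ 8. → (2, 8)

(2, 8)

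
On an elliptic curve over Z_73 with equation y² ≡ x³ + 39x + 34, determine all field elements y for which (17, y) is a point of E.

none

x³ + 39x + 34 = 5610 ≡ 62 (mod 73).
62 is a non-residue mod 73; no y exists.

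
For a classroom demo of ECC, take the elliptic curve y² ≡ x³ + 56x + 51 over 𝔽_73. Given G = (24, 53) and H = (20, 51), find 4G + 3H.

First 4G:
Repeated addition: build up to 4G.
2G: tangent at (24, 53): λ = (3·24² + 56)/(2·53) ≡ 32/33. 33⁻¹ ≡ 31 (mod 73), so λ ≡ 32·31 ≡ 43.
  x = λ² - 24 - 24 = 1849 - 48 ≡ 49; y = λ·(24 - 49) - 53 ≡ 40. → (49, 40)
3G: (49, 40) + (24, 53). λ = (53 - 40)/(24 - 49) ≡ 13/48 mod 73. 48⁻¹ ≡ 35 (mod 73), so λ ≡ 17.
  x = λ² - 49 - 24 = 289 - 73 ≡ 70; y = λ·(49 - 70) - 40 ≡ 41. → (70, 41)
4G: (70, 41) + (24, 53). λ = (53 - 41)/(24 - 70) ≡ 12/27 mod 73. 27⁻¹ ≡ 46 (mod 73), so λ ≡ 41.
  x = λ² - 70 - 24 = 1681 - 94 ≡ 54; y = λ·(70 - 54) - 41 ≡ 31. → (54, 31)
4G = (54, 31).
Next 3H:
Repeated addition: build up to 3H.
2H: tangent at (20, 51): λ = (3·20² + 56)/(2·51) ≡ 15/29. 29⁻¹ ≡ 68 (mod 73), so λ ≡ 15·68 ≡ 71.
  x = λ² - 20 - 20 = 5041 - 40 ≡ 37; y = λ·(20 - 37) - 51 ≡ 56. → (37, 56)
3H: (37, 56) + (20, 51). λ = (51 - 56)/(20 - 37) ≡ 68/56 mod 73. 56⁻¹ ≡ 30 (mod 73), so λ ≡ 69.
  x = λ² - 37 - 20 = 4761 - 57 ≡ 32; y = λ·(37 - 32) - 56 ≡ 70. → (32, 70)
3H = (32, 70).
Finally 4G + 3H:
(54, 31) + (32, 70). λ = (70 - 31)/(32 - 54) ≡ 39/51 mod 73. 51⁻¹ ≡ 63 (mod 73), so λ ≡ 48.
  x = λ² - 54 - 32 = 2304 - 86 ≡ 28; y = λ·(54 - 28) - 31 ≡ 49. → (28, 49)

(28, 49)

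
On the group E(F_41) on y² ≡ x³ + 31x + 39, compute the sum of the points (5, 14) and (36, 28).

(20, 7)

(5, 14) + (36, 28). λ = (28 - 14)/(36 - 5) ≡ 14/31 mod 41. 31⁻¹ ≡ 4 (mod 41), so λ ≡ 15.
  x = λ² - 5 - 36 = 225 - 41 ≡ 20; y = λ·(5 - 20) - 14 ≡ 7. → (20, 7)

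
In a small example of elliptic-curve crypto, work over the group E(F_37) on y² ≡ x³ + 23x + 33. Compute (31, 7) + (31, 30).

O

The two points share x = 31 and their y-coordinates satisfy 7 + 30 ≡ 0 (mod 37), so they are inverses. Their sum is O.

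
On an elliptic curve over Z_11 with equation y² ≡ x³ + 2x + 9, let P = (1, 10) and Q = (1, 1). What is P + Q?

The two points share x = 1 and their y-coordinates satisfy 10 + 1 ≡ 0 (mod 11), so they are inverses. Their sum is ∞.

O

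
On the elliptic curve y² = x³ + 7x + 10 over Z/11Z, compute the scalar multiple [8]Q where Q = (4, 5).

(4, 6)

Double-and-add on 8 = (1000)₂. Start with Q = (4, 5) for the leading 1-bit.
double: tangent at (4, 5): λ = (3·4² + 7)/(2·5) ≡ 0/10. 10⁻¹ ≡ 10 (mod 11), so λ ≡ 0·10 ≡ 0.
  x = λ² - 4 - 4 = 0 - 8 ≡ 3; y = λ·(4 - 3) - 5 ≡ 6. → (3, 6)
double: tangent at (3, 6): λ = (3·3² + 7)/(2·6) ≡ 1/1. 1⁻¹ ≡ 1 (mod 11) since 1·1 = 1 ≡ 1, so λ ≡ 1·1 ≡ 1.
  x = λ² - 3 - 3 = 1 - 6 ≡ 6; y = λ·(3 - 6) - 6 ≡ 2. → (6, 2)
double: tangent at (6, 2): λ = (3·6² + 7)/(2·2) ≡ 5/4. 4⁻¹ ≡ 3 (mod 11), so λ ≡ 5·3 ≡ 4.
  x = λ² - 6 - 6 = 16 - 12 ≡ 4; y = λ·(6 - 4) - 2 ≡ 6. → (4, 6)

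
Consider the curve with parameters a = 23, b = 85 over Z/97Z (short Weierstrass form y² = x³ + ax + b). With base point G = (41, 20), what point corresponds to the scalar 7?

Double-and-add on 7 = (111)₂. Start with G = (41, 20) for the leading 1-bit.
double: tangent at (41, 20): λ = (3·41² + 23)/(2·20) ≡ 22/40. 40⁻¹ ≡ 17 (mod 97) since 40·17 = 680 ≡ 1, so λ ≡ 22·17 ≡ 83.
  x = λ² - 41 - 41 = 6889 - 82 ≡ 17; y = λ·(41 - 17) - 20 ≡ 32. → (17, 32)
add G: (17, 32) + (41, 20). λ = (20 - 32)/(41 - 17) ≡ 85/24 mod 97. 24⁻¹ ≡ 93 (mod 97) since 24·93 = 2232 ≡ 1, so λ ≡ 48.
  x = λ² - 17 - 41 = 2304 - 58 ≡ 15; y = λ·(17 - 15) - 32 ≡ 64. → (15, 64)
double: tangent at (15, 64): λ = (3·15² + 23)/(2·64) ≡ 19/31. 31⁻¹ ≡ 72 (mod 97), so λ ≡ 19·72 ≡ 10.
  x = λ² - 15 - 15 = 100 - 30 ≡ 70; y = λ·(15 - 70) - 64 ≡ 65. → (70, 65)
add G: (70, 65) + (41, 20). λ = (20 - 65)/(41 - 70) ≡ 52/68 mod 97. 68⁻¹ ≡ 10 (mod 97), so λ ≡ 35.
  x = λ² - 70 - 41 = 1225 - 111 ≡ 47; y = λ·(70 - 47) - 65 ≡ 61. → (47, 61)

(47, 61)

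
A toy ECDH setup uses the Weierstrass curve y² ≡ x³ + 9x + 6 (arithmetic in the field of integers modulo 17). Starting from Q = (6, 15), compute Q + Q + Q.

(2, 7)

Repeated addition: build up to 3Q.
2Q: tangent at (6, 15): λ = (3·6² + 9)/(2·15) ≡ 15/13. 13⁻¹ ≡ 4 (mod 17) since 13·4 = 52 ≡ 1, so λ ≡ 15·4 ≡ 9.
  x = λ² - 6 - 6 = 81 - 12 ≡ 1; y = λ·(6 - 1) - 15 ≡ 13. → (1, 13)
3Q: (1, 13) + (6, 15). λ = (15 - 13)/(6 - 1) ≡ 2/5 mod 17. 5⁻¹ ≡ 7 (mod 17), so λ ≡ 14.
  x = λ² - 1 - 6 = 196 - 7 ≡ 2; y = λ·(1 - 2) - 13 ≡ 7. → (2, 7)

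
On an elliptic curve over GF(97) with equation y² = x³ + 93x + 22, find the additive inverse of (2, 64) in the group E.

(2, 33)

-(2, 64) = (2, -64 mod 97) = (2, 33).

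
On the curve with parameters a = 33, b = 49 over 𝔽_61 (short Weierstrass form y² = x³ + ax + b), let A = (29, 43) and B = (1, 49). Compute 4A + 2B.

First 4A:
Repeated addition: build up to 4A.
2A: tangent at (29, 43): λ = (3·29² + 33)/(2·43) ≡ 55/25. 25⁻¹ ≡ 22 (mod 61), so λ ≡ 55·22 ≡ 51.
  x = λ² - 29 - 29 = 2601 - 58 ≡ 42; y = λ·(29 - 42) - 43 ≡ 26. → (42, 26)
3A: (42, 26) + (29, 43). λ = (43 - 26)/(29 - 42) ≡ 17/48 mod 61. 48⁻¹ ≡ 14 (mod 61) since 48·14 = 672 ≡ 1, so λ ≡ 55.
  x = λ² - 42 - 29 = 3025 - 71 ≡ 26; y = λ·(42 - 26) - 26 ≡ 0. → (26, 0)
4A: (26, 0) + (29, 43). λ = (43 - 0)/(29 - 26) ≡ 43/3 mod 61. 3⁻¹ ≡ 41 (mod 61), so λ ≡ 55.
  x = λ² - 26 - 29 = 3025 - 55 ≡ 42; y = λ·(26 - 42) - 0 ≡ 35. → (42, 35)
4A = (42, 35).
Next 2B:
Repeated addition: build up to 2B.
2B: tangent at (1, 49): λ = (3·1² + 33)/(2·49) ≡ 36/37. 37⁻¹ ≡ 33 (mod 61), so λ ≡ 36·33 ≡ 29.
  x = λ² - 1 - 1 = 841 - 2 ≡ 46; y = λ·(1 - 46) - 49 ≡ 49. → (46, 49)
2B = (46, 49).
Finally 4A + 2B:
(42, 35) + (46, 49). λ = (49 - 35)/(46 - 42) ≡ 14/4 mod 61. 4⁻¹ ≡ 46 (mod 61) since 4·46 = 184 ≡ 1, so λ ≡ 34.
  x = λ² - 42 - 46 = 1156 - 88 ≡ 31; y = λ·(42 - 31) - 35 ≡ 34. → (31, 34)

(31, 34)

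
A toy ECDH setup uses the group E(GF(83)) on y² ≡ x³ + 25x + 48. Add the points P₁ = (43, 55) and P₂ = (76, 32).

(43, 55) + (76, 32). λ = (32 - 55)/(76 - 43) ≡ 60/33 mod 83. 33⁻¹ ≡ 78 (mod 83) since 33·78 = 2574 ≡ 1, so λ ≡ 32.
  x = λ² - 43 - 76 = 1024 - 119 ≡ 75; y = λ·(43 - 75) - 55 ≡ 0. → (75, 0)

(75, 0)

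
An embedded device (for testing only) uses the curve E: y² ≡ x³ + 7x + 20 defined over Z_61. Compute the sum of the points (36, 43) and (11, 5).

(33, 25)

(36, 43) + (11, 5). λ = (5 - 43)/(11 - 36) ≡ 23/36 mod 61. 36⁻¹ ≡ 39 (mod 61), so λ ≡ 43.
  x = λ² - 36 - 11 = 1849 - 47 ≡ 33; y = λ·(36 - 33) - 43 ≡ 25. → (33, 25)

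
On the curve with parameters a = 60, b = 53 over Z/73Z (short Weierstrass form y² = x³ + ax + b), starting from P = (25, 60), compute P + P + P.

(40, 60)

Repeated addition: build up to 3P.
2P: tangent at (25, 60): λ = (3·25² + 60)/(2·60) ≡ 37/47. 47⁻¹ ≡ 14 (mod 73), so λ ≡ 37·14 ≡ 7.
  x = λ² - 25 - 25 = 49 - 50 ≡ 72; y = λ·(25 - 72) - 60 ≡ 49. → (72, 49)
3P: (72, 49) + (25, 60). λ = (60 - 49)/(25 - 72) ≡ 11/26 mod 73. 26⁻¹ ≡ 59 (mod 73) since 26·59 = 1534 ≡ 1, so λ ≡ 65.
  x = λ² - 72 - 25 = 4225 - 97 ≡ 40; y = λ·(72 - 40) - 49 ≡ 60. → (40, 60)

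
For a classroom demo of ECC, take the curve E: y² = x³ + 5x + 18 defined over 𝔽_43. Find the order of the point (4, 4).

2P: tangent at (4, 4): λ = (3·4² + 5)/(2·4) ≡ 10/8. 8⁻¹ ≡ 27 (mod 43), so λ ≡ 10·27 ≡ 12.
  x = λ² - 4 - 4 = 144 - 8 ≡ 7; y = λ·(4 - 7) - 4 ≡ 3. → (7, 3)
3P: (7, 3) + (4, 4). λ = (4 - 3)/(4 - 7) ≡ 1/40 mod 43. 40⁻¹ ≡ 14 (mod 43), so λ ≡ 14.
  x = λ² - 7 - 4 = 196 - 11 ≡ 13; y = λ·(7 - 13) - 3 ≡ 42. → (13, 42)
4P: (13, 42) + (4, 4). λ = (4 - 42)/(4 - 13) ≡ 5/34 mod 43. 34⁻¹ ≡ 19 (mod 43), so λ ≡ 9.
  x = λ² - 13 - 4 = 81 - 17 ≡ 21; y = λ·(13 - 21) - 42 ≡ 15. → (21, 15)
5P: (21, 15) + (4, 4). λ = (4 - 15)/(4 - 21) ≡ 32/26 mod 43. 26⁻¹ ≡ 5 (mod 43), so λ ≡ 31.
  x = λ² - 21 - 4 = 961 - 25 ≡ 33; y = λ·(21 - 33) - 15 ≡ 0. → (33, 0)
6P: (33, 0) + (4, 4). λ = (4 - 0)/(4 - 33) ≡ 4/14 mod 43. 14⁻¹ ≡ 40 (mod 43), so λ ≡ 31.
  x = λ² - 33 - 4 = 961 - 37 ≡ 21; y = λ·(33 - 21) - 0 ≡ 28. → (21, 28)
7P: (21, 28) + (4, 4). λ = (4 - 28)/(4 - 21) ≡ 19/26 mod 43. 26⁻¹ ≡ 5 (mod 43), so λ ≡ 9.
  x = λ² - 21 - 4 = 81 - 25 ≡ 13; y = λ·(21 - 13) - 28 ≡ 1. → (13, 1)
8P: (13, 1) + (4, 4). λ = (4 - 1)/(4 - 13) ≡ 3/34 mod 43. 34⁻¹ ≡ 19 (mod 43), so λ ≡ 14.
  x = λ² - 13 - 4 = 196 - 17 ≡ 7; y = λ·(13 - 7) - 1 ≡ 40. → (7, 40)
9P: (7, 40) + (4, 4). λ = (4 - 40)/(4 - 7) ≡ 7/40 mod 43. 40⁻¹ ≡ 14 (mod 43), so λ ≡ 12.
  x = λ² - 7 - 4 = 144 - 11 ≡ 4; y = λ·(7 - 4) - 40 ≡ 39. → (4, 39)
10P: (4, 39) + (4, 4): same x and y₁ ≡ -y₂, so the sum is O.
10P = O, so the order is 10.

10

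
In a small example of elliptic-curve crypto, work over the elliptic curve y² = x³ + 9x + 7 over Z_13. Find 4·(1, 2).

(12, 7)

Write Q = (1, 2).
Repeated addition: build up to 4Q.
2Q: tangent at (1, 2): λ = (3·1² + 9)/(2·2) ≡ 12/4. 4⁻¹ ≡ 10 (mod 13), so λ ≡ 12·10 ≡ 3.
  x = λ² - 1 - 1 = 9 - 2 ≡ 7; y = λ·(1 - 7) - 2 ≡ 6. → (7, 6)
3Q: (7, 6) + (1, 2). λ = (2 - 6)/(1 - 7) ≡ 9/7 mod 13. 7⁻¹ ≡ 2 (mod 13) since 7·2 = 14 ≡ 1, so λ ≡ 5.
  x = λ² - 7 - 1 = 25 - 8 ≡ 4; y = λ·(7 - 4) - 6 ≡ 9. → (4, 9)
4Q: (4, 9) + (1, 2). λ = (2 - 9)/(1 - 4) ≡ 6/10 mod 13. 10⁻¹ ≡ 4 (mod 13), so λ ≡ 11.
  x = λ² - 4 - 1 = 121 - 5 ≡ 12; y = λ·(4 - 12) - 9 ≡ 7. → (12, 7)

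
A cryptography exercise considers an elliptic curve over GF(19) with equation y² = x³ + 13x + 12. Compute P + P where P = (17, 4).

(1, 8)

tangent at (17, 4): λ = (3·17² + 13)/(2·4) ≡ 6/8. 8⁻¹ ≡ 12 (mod 19) since 8·12 = 96 ≡ 1, so λ ≡ 6·12 ≡ 15.
  x = λ² - 17 - 17 = 225 - 34 ≡ 1; y = λ·(17 - 1) - 4 ≡ 8. → (1, 8)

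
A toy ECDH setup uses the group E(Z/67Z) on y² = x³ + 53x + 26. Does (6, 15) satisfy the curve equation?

yes

y² = 15² ≡ 24; x³ + 53x + 26 = 560 ≡ 24 (mod 67). 24 = 24.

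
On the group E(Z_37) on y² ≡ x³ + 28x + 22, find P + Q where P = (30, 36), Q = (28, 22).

(30, 36) + (28, 22). λ = (22 - 36)/(28 - 30) ≡ 23/35 mod 37. 35⁻¹ ≡ 18 (mod 37), so λ ≡ 7.
  x = λ² - 30 - 28 = 49 - 58 ≡ 28; y = λ·(30 - 28) - 36 ≡ 15. → (28, 15)

(28, 15)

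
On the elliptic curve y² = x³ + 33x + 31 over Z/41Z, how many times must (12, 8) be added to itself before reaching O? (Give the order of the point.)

2P: tangent at (12, 8): λ = (3·12² + 33)/(2·8) ≡ 14/16. 16⁻¹ ≡ 18 (mod 41), so λ ≡ 14·18 ≡ 6.
  x = λ² - 12 - 12 = 36 - 24 ≡ 12; y = λ·(12 - 12) - 8 ≡ 33. → (12, 33)
3P: (12, 33) + (12, 8): same x and y₁ ≡ -y₂, so the sum is O.
3P = O, so the order is 3.

3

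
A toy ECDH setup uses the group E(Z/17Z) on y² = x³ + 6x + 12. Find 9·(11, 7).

O

Write G = (11, 7).
Double-and-add on 9 = (1001)₂. Start with G = (11, 7) for the leading 1-bit.
double: tangent at (11, 7): λ = (3·11² + 6)/(2·7) ≡ 12/14. 14⁻¹ ≡ 11 (mod 17), so λ ≡ 12·11 ≡ 13.
  x = λ² - 11 - 11 = 169 - 22 ≡ 11; y = λ·(11 - 11) - 7 ≡ 10. → (11, 10)
double: tangent at (11, 10): λ = (3·11² + 6)/(2·10) ≡ 12/3. 3⁻¹ ≡ 6 (mod 17), so λ ≡ 12·6 ≡ 4.
  x = λ² - 11 - 11 = 16 - 22 ≡ 11; y = λ·(11 - 11) - 10 ≡ 7. → (11, 7)
double: tangent at (11, 7): λ = (3·11² + 6)/(2·7) ≡ 12/14. 14⁻¹ ≡ 11 (mod 17) since 14·11 = 154 ≡ 1, so λ ≡ 12·11 ≡ 13.
  x = λ² - 11 - 11 = 169 - 22 ≡ 11; y = λ·(11 - 11) - 7 ≡ 10. → (11, 10)
add G: (11, 10) + (11, 7): same x and y₁ ≡ -y₂, so the sum is O.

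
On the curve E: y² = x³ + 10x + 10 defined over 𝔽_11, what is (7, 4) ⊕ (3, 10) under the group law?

(7, 4) + (3, 10). λ = (10 - 4)/(3 - 7) ≡ 6/7 mod 11. 7⁻¹ ≡ 8 (mod 11), so λ ≡ 4.
  x = λ² - 7 - 3 = 16 - 10 ≡ 6; y = λ·(7 - 6) - 4 ≡ 0. → (6, 0)

(6, 0)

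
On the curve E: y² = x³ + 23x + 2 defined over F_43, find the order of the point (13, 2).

2P: tangent at (13, 2): λ = (3·13² + 23)/(2·2) ≡ 14/4. 4⁻¹ ≡ 11 (mod 43) since 4·11 = 44 ≡ 1, so λ ≡ 14·11 ≡ 25.
  x = λ² - 13 - 13 = 625 - 26 ≡ 40; y = λ·(13 - 40) - 2 ≡ 11. → (40, 11)
3P: (40, 11) + (13, 2). λ = (2 - 11)/(13 - 40) ≡ 34/16 mod 43. 16⁻¹ ≡ 35 (mod 43) since 16·35 = 560 ≡ 1, so λ ≡ 29.
  x = λ² - 40 - 13 = 841 - 53 ≡ 14; y = λ·(40 - 14) - 11 ≡ 12. → (14, 12)
4P: (14, 12) + (13, 2). λ = (2 - 12)/(13 - 14) ≡ 33/42 mod 43. 42⁻¹ ≡ 42 (mod 43), so λ ≡ 10.
  x = λ² - 14 - 13 = 100 - 27 ≡ 30; y = λ·(14 - 30) - 12 ≡ 0. → (30, 0)
5P: (30, 0) + (13, 2). λ = (2 - 0)/(13 - 30) ≡ 2/26 mod 43. 26⁻¹ ≡ 5 (mod 43) since 26·5 = 130 ≡ 1, so λ ≡ 10.
  x = λ² - 30 - 13 = 100 - 43 ≡ 14; y = λ·(30 - 14) - 0 ≡ 31. → (14, 31)
6P: (14, 31) + (13, 2). λ = (2 - 31)/(13 - 14) ≡ 14/42 mod 43. 42⁻¹ ≡ 42 (mod 43) since 42·42 = 1764 ≡ 1, so λ ≡ 29.
  x = λ² - 14 - 13 = 841 - 27 ≡ 40; y = λ·(14 - 40) - 31 ≡ 32. → (40, 32)
7P: (40, 32) + (13, 2). λ = (2 - 32)/(13 - 40) ≡ 13/16 mod 43. 16⁻¹ ≡ 35 (mod 43), so λ ≡ 25.
  x = λ² - 40 - 13 = 625 - 53 ≡ 13; y = λ·(40 - 13) - 32 ≡ 41. → (13, 41)
8P: (13, 41) + (13, 2): same x and y₁ ≡ -y₂, so the sum is 𝒪.
8P = 𝒪, so the order is 8.

8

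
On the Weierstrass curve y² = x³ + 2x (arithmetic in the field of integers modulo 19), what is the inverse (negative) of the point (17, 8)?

-(17, 8) = (17, -8 mod 19) = (17, 11).

(17, 11)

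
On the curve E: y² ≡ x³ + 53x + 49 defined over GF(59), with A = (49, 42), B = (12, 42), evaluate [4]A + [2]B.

First 4A:
Repeated addition: build up to 4A.
2A: tangent at (49, 42): λ = (3·49² + 53)/(2·42) ≡ 58/25. 25⁻¹ ≡ 26 (mod 59) since 25·26 = 650 ≡ 1, so λ ≡ 58·26 ≡ 33.
  x = λ² - 49 - 49 = 1089 - 98 ≡ 47; y = λ·(49 - 47) - 42 ≡ 24. → (47, 24)
3A: (47, 24) + (49, 42). λ = (42 - 24)/(49 - 47) ≡ 18/2 mod 59. 2⁻¹ ≡ 30 (mod 59) since 2·30 = 60 ≡ 1, so λ ≡ 9.
  x = λ² - 47 - 49 = 81 - 96 ≡ 44; y = λ·(47 - 44) - 24 ≡ 3. → (44, 3)
4A: (44, 3) + (49, 42). λ = (42 - 3)/(49 - 44) ≡ 39/5 mod 59. 5⁻¹ ≡ 12 (mod 59), so λ ≡ 55.
  x = λ² - 44 - 49 = 3025 - 93 ≡ 41; y = λ·(44 - 41) - 3 ≡ 44. → (41, 44)
4A = (41, 44).
Next 2B:
Repeated addition: build up to 2B.
2B: tangent at (12, 42): λ = (3·12² + 53)/(2·42) ≡ 13/25. 25⁻¹ ≡ 26 (mod 59), so λ ≡ 13·26 ≡ 43.
  x = λ² - 12 - 12 = 1849 - 24 ≡ 55; y = λ·(12 - 55) - 42 ≡ 56. → (55, 56)
2B = (55, 56).
Finally 4A + 2B:
(41, 44) + (55, 56). λ = (56 - 44)/(55 - 41) ≡ 12/14 mod 59. 14⁻¹ ≡ 38 (mod 59), so λ ≡ 43.
  x = λ² - 41 - 55 = 1849 - 96 ≡ 42; y = λ·(41 - 42) - 44 ≡ 31. → (42, 31)

(42, 31)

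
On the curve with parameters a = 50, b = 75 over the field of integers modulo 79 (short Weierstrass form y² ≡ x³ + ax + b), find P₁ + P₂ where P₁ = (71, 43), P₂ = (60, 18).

(71, 43) + (60, 18). λ = (18 - 43)/(60 - 71) ≡ 54/68 mod 79. 68⁻¹ ≡ 43 (mod 79), so λ ≡ 31.
  x = λ² - 71 - 60 = 961 - 131 ≡ 40; y = λ·(71 - 40) - 43 ≡ 49. → (40, 49)

(40, 49)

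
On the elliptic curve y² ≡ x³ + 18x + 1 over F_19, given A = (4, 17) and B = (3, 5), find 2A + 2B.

(3, 5)

First 2A:
Repeated addition: build up to 2A.
2A: tangent at (4, 17): λ = (3·4² + 18)/(2·17) ≡ 9/15. 15⁻¹ ≡ 14 (mod 19) since 15·14 = 210 ≡ 1, so λ ≡ 9·14 ≡ 12.
  x = λ² - 4 - 4 = 144 - 8 ≡ 3; y = λ·(4 - 3) - 17 ≡ 14. → (3, 14)
2A = (3, 14).
Next 2B:
Repeated addition: build up to 2B.
2B: tangent at (3, 5): λ = (3·3² + 18)/(2·5) ≡ 7/10. 10⁻¹ ≡ 2 (mod 19) since 10·2 = 20 ≡ 1, so λ ≡ 7·2 ≡ 14.
  x = λ² - 3 - 3 = 196 - 6 ≡ 0; y = λ·(3 - 0) - 5 ≡ 18. → (0, 18)
2B = (0, 18).
Finally 2A + 2B:
(3, 14) + (0, 18). λ = (18 - 14)/(0 - 3) ≡ 4/16 mod 19. 16⁻¹ ≡ 6 (mod 19), so λ ≡ 5.
  x = λ² - 3 - 0 = 25 - 3 ≡ 3; y = λ·(3 - 3) - 14 ≡ 5. → (3, 5)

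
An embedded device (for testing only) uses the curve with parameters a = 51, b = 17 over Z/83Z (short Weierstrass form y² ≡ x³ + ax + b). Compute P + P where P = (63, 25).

tangent at (63, 25): λ = (3·63² + 51)/(2·25) ≡ 6/50. 50⁻¹ ≡ 5 (mod 83), so λ ≡ 6·5 ≡ 30.
  x = λ² - 63 - 63 = 900 - 126 ≡ 27; y = λ·(63 - 27) - 25 ≡ 59. → (27, 59)

(27, 59)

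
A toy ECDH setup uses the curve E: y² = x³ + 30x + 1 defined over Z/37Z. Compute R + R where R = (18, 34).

(29, 27)

tangent at (18, 34): λ = (3·18² + 30)/(2·34) ≡ 3/31. 31⁻¹ ≡ 6 (mod 37), so λ ≡ 3·6 ≡ 18.
  x = λ² - 18 - 18 = 324 - 36 ≡ 29; y = λ·(18 - 29) - 34 ≡ 27. → (29, 27)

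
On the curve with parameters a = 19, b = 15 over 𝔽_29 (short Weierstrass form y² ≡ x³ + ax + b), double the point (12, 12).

tangent at (12, 12): λ = (3·12² + 19)/(2·12) ≡ 16/24. 24⁻¹ ≡ 23 (mod 29), so λ ≡ 16·23 ≡ 20.
  x = λ² - 12 - 12 = 400 - 24 ≡ 28; y = λ·(12 - 28) - 12 ≡ 16. → (28, 16)

(28, 16)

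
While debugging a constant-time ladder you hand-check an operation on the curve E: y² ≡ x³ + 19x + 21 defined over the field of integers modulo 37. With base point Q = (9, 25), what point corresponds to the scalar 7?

(0, 13)

Double-and-add on 7 = (111)₂. Start with Q = (9, 25) for the leading 1-bit.
double: tangent at (9, 25): λ = (3·9² + 19)/(2·25) ≡ 3/13. 13⁻¹ ≡ 20 (mod 37) since 13·20 = 260 ≡ 1, so λ ≡ 3·20 ≡ 23.
  x = λ² - 9 - 9 = 529 - 18 ≡ 30; y = λ·(9 - 30) - 25 ≡ 10. → (30, 10)
add Q: (30, 10) + (9, 25). λ = (25 - 10)/(9 - 30) ≡ 15/16 mod 37. 16⁻¹ ≡ 7 (mod 37), so λ ≡ 31.
  x = λ² - 30 - 9 = 961 - 39 ≡ 34; y = λ·(30 - 34) - 10 ≡ 14. → (34, 14)
double: tangent at (34, 14): λ = (3·34² + 19)/(2·14) ≡ 9/28. 28⁻¹ ≡ 4 (mod 37), so λ ≡ 9·4 ≡ 36.
  x = λ² - 34 - 34 = 1296 - 68 ≡ 7; y = λ·(34 - 7) - 14 ≡ 33. → (7, 33)
add Q: (7, 33) + (9, 25). λ = (25 - 33)/(9 - 7) ≡ 29/2 mod 37. 2⁻¹ ≡ 19 (mod 37), so λ ≡ 33.
  x = λ² - 7 - 9 = 1089 - 16 ≡ 0; y = λ·(7 - 0) - 33 ≡ 13. → (0, 13)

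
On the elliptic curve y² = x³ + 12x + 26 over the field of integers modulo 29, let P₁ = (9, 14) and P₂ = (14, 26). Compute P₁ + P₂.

(9, 14) + (14, 26). λ = (26 - 14)/(14 - 9) ≡ 12/5 mod 29. 5⁻¹ ≡ 6 (mod 29) since 5·6 = 30 ≡ 1, so λ ≡ 14.
  x = λ² - 9 - 14 = 196 - 23 ≡ 28; y = λ·(9 - 28) - 14 ≡ 10. → (28, 10)

(28, 10)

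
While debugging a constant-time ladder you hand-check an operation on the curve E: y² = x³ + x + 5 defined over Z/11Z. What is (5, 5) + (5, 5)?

tangent at (5, 5): λ = (3·5² + 1)/(2·5) ≡ 10/10. 10⁻¹ ≡ 10 (mod 11) since 10·10 = 100 ≡ 1, so λ ≡ 10·10 ≡ 1.
  x = λ² - 5 - 5 = 1 - 10 ≡ 2; y = λ·(5 - 2) - 5 ≡ 9. → (2, 9)

(2, 9)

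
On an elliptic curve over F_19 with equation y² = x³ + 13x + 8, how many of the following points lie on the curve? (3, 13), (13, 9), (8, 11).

(3, 13): 13² ≡ 17, rhs ≡ 17 → on.
(13, 9): 9² ≡ 5, rhs ≡ 18 → off.
(8, 11): 11² ≡ 7, rhs ≡ 16 → off.

1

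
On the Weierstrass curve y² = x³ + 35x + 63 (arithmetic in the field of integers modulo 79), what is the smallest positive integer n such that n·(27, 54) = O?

2P: tangent at (27, 54): λ = (3·27² + 35)/(2·54) ≡ 10/29. 29⁻¹ ≡ 30 (mod 79) since 29·30 = 870 ≡ 1, so λ ≡ 10·30 ≡ 63.
  x = λ² - 27 - 27 = 3969 - 54 ≡ 44; y = λ·(27 - 44) - 54 ≡ 60. → (44, 60)
3P: (44, 60) + (27, 54). λ = (54 - 60)/(27 - 44) ≡ 73/62 mod 79. 62⁻¹ ≡ 65 (mod 79), so λ ≡ 5.
  x = λ² - 44 - 27 = 25 - 71 ≡ 33; y = λ·(44 - 33) - 60 ≡ 74. → (33, 74)
4P: (33, 74) + (27, 54). λ = (54 - 74)/(27 - 33) ≡ 59/73 mod 79. 73⁻¹ ≡ 13 (mod 79) since 73·13 = 949 ≡ 1, so λ ≡ 56.
  x = λ² - 33 - 27 = 3136 - 60 ≡ 74; y = λ·(33 - 74) - 74 ≡ 0. → (74, 0)
5P: (74, 0) + (27, 54). λ = (54 - 0)/(27 - 74) ≡ 54/32 mod 79. 32⁻¹ ≡ 42 (mod 79), so λ ≡ 56.
  x = λ² - 74 - 27 = 3136 - 101 ≡ 33; y = λ·(74 - 33) - 0 ≡ 5. → (33, 5)
6P: (33, 5) + (27, 54). λ = (54 - 5)/(27 - 33) ≡ 49/73 mod 79. 73⁻¹ ≡ 13 (mod 79) since 73·13 = 949 ≡ 1, so λ ≡ 5.
  x = λ² - 33 - 27 = 25 - 60 ≡ 44; y = λ·(33 - 44) - 5 ≡ 19. → (44, 19)
7P: (44, 19) + (27, 54). λ = (54 - 19)/(27 - 44) ≡ 35/62 mod 79. 62⁻¹ ≡ 65 (mod 79) since 62·65 = 4030 ≡ 1, so λ ≡ 63.
  x = λ² - 44 - 27 = 3969 - 71 ≡ 27; y = λ·(44 - 27) - 19 ≡ 25. → (27, 25)
8P: (27, 25) + (27, 54): same x and y₁ ≡ -y₂, so the sum is O.
8P = O, so the order is 8.

8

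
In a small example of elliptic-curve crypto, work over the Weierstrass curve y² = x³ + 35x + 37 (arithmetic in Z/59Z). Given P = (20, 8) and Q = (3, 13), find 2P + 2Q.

First 2P:
Repeated addition: build up to 2P.
2P: tangent at (20, 8): λ = (3·20² + 35)/(2·8) ≡ 55/16. 16⁻¹ ≡ 48 (mod 59) since 16·48 = 768 ≡ 1, so λ ≡ 55·48 ≡ 44.
  x = λ² - 20 - 20 = 1936 - 40 ≡ 8; y = λ·(20 - 8) - 8 ≡ 48. → (8, 48)
2P = (8, 48).
Next 2Q:
Repeated addition: build up to 2Q.
2Q: tangent at (3, 13): λ = (3·3² + 35)/(2·13) ≡ 3/26. 26⁻¹ ≡ 25 (mod 59) since 26·25 = 650 ≡ 1, so λ ≡ 3·25 ≡ 16.
  x = λ² - 3 - 3 = 256 - 6 ≡ 14; y = λ·(3 - 14) - 13 ≡ 47. → (14, 47)
2Q = (14, 47).
Finally 2P + 2Q:
(8, 48) + (14, 47). λ = (47 - 48)/(14 - 8) ≡ 58/6 mod 59. 6⁻¹ ≡ 10 (mod 59), so λ ≡ 49.
  x = λ² - 8 - 14 = 2401 - 22 ≡ 19; y = λ·(8 - 19) - 48 ≡ 3. → (19, 3)

(19, 3)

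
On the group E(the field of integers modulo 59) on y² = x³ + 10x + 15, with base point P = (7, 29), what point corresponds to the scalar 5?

(50, 50)

Double-and-add on 5 = (101)₂. Start with P = (7, 29) for the leading 1-bit.
double: tangent at (7, 29): λ = (3·7² + 10)/(2·29) ≡ 39/58. 58⁻¹ ≡ 58 (mod 59), so λ ≡ 39·58 ≡ 20.
  x = λ² - 7 - 7 = 400 - 14 ≡ 32; y = λ·(7 - 32) - 29 ≡ 2. → (32, 2)
double: tangent at (32, 2): λ = (3·32² + 10)/(2·2) ≡ 14/4. 4⁻¹ ≡ 15 (mod 59), so λ ≡ 14·15 ≡ 33.
  x = λ² - 32 - 32 = 1089 - 64 ≡ 22; y = λ·(32 - 22) - 2 ≡ 33. → (22, 33)
add P: (22, 33) + (7, 29). λ = (29 - 33)/(7 - 22) ≡ 55/44 mod 59. 44⁻¹ ≡ 55 (mod 59) since 44·55 = 2420 ≡ 1, so λ ≡ 16.
  x = λ² - 22 - 7 = 256 - 29 ≡ 50; y = λ·(22 - 50) - 33 ≡ 50. → (50, 50)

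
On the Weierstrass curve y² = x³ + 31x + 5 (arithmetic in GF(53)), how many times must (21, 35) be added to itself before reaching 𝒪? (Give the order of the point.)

5

2P: tangent at (21, 35): λ = (3·21² + 31)/(2·35) ≡ 29/17. 17⁻¹ ≡ 25 (mod 53), so λ ≡ 29·25 ≡ 36.
  x = λ² - 21 - 21 = 1296 - 42 ≡ 35; y = λ·(21 - 35) - 35 ≡ 44. → (35, 44)
3P: (35, 44) + (21, 35). λ = (35 - 44)/(21 - 35) ≡ 44/39 mod 53. 39⁻¹ ≡ 34 (mod 53), so λ ≡ 12.
  x = λ² - 35 - 21 = 144 - 56 ≡ 35; y = λ·(35 - 35) - 44 ≡ 9. → (35, 9)
4P: (35, 9) + (21, 35). λ = (35 - 9)/(21 - 35) ≡ 26/39 mod 53. 39⁻¹ ≡ 34 (mod 53) since 39·34 = 1326 ≡ 1, so λ ≡ 36.
  x = λ² - 35 - 21 = 1296 - 56 ≡ 21; y = λ·(35 - 21) - 9 ≡ 18. → (21, 18)
5P: (21, 18) + (21, 35): same x and y₁ ≡ -y₂, so the sum is 𝒪.
5P = 𝒪, so the order is 5.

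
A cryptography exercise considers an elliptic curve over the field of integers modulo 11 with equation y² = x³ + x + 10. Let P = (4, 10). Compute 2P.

(1, 10)

tangent at (4, 10): λ = (3·4² + 1)/(2·10) ≡ 5/9. 9⁻¹ ≡ 5 (mod 11), so λ ≡ 5·5 ≡ 3.
  x = λ² - 4 - 4 = 9 - 8 ≡ 1; y = λ·(4 - 1) - 10 ≡ 10. → (1, 10)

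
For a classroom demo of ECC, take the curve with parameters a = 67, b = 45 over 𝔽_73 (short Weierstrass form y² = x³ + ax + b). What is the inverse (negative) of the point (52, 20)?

(52, 53)

-(52, 20) = (52, -20 mod 73) = (52, 53).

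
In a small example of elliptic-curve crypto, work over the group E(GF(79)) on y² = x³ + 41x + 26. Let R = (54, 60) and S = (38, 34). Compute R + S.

(54, 60) + (38, 34). λ = (34 - 60)/(38 - 54) ≡ 53/63 mod 79. 63⁻¹ ≡ 74 (mod 79), so λ ≡ 51.
  x = λ² - 54 - 38 = 2601 - 92 ≡ 60; y = λ·(54 - 60) - 60 ≡ 29. → (60, 29)

(60, 29)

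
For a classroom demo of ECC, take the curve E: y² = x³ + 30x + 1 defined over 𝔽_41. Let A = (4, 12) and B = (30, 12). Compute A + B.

(4, 12) + (30, 12). λ = (12 - 12)/(30 - 4) ≡ 0/26 mod 41. 26⁻¹ ≡ 30 (mod 41), so λ ≡ 0.
  x = λ² - 4 - 30 = 0 - 34 ≡ 7; y = λ·(4 - 7) - 12 ≡ 29. → (7, 29)

(7, 29)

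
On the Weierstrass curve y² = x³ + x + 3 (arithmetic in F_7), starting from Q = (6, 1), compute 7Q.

Repeated addition: build up to 7Q.
2Q: tangent at (6, 1): λ = (3·6² + 1)/(2·1) ≡ 4/2. 2⁻¹ ≡ 4 (mod 7) since 2·4 = 8 ≡ 1, so λ ≡ 4·4 ≡ 2.
  x = λ² - 6 - 6 = 4 - 12 ≡ 6; y = λ·(6 - 6) - 1 ≡ 6. → (6, 6)
3Q: (6, 6) + (6, 1): same x and y₁ ≡ -y₂, so the sum is ∞.
4Q: ∞ + (6, 1) = (6, 1) (identity).
5Q: tangent at (6, 1): λ = (3·6² + 1)/(2·1) ≡ 4/2. 2⁻¹ ≡ 4 (mod 7) since 2·4 = 8 ≡ 1, so λ ≡ 4·4 ≡ 2.
  x = λ² - 6 - 6 = 4 - 12 ≡ 6; y = λ·(6 - 6) - 1 ≡ 6. → (6, 6)
6Q: (6, 6) + (6, 1): same x and y₁ ≡ -y₂, so the sum is ∞.
7Q: ∞ + (6, 1) = (6, 1) (identity).

(6, 1)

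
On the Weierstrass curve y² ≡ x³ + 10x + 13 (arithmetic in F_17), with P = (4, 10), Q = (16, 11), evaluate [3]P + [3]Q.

First 3P:
Repeated addition: build up to 3P.
2P: tangent at (4, 10): λ = (3·4² + 10)/(2·10) ≡ 7/3. 3⁻¹ ≡ 6 (mod 17) since 3·6 = 18 ≡ 1, so λ ≡ 7·6 ≡ 8.
  x = λ² - 4 - 4 = 64 - 8 ≡ 5; y = λ·(4 - 5) - 10 ≡ 16. → (5, 16)
3P: (5, 16) + (4, 10). λ = (10 - 16)/(4 - 5) ≡ 11/16 mod 17. 16⁻¹ ≡ 16 (mod 17) since 16·16 = 256 ≡ 1, so λ ≡ 6.
  x = λ² - 5 - 4 = 36 - 9 ≡ 10; y = λ·(5 - 10) - 16 ≡ 5. → (10, 5)
3P = (10, 5).
Next 3Q:
Repeated addition: build up to 3Q.
2Q: tangent at (16, 11): λ = (3·16² + 10)/(2·11) ≡ 13/5. 5⁻¹ ≡ 7 (mod 17) since 5·7 = 35 ≡ 1, so λ ≡ 13·7 ≡ 6.
  x = λ² - 16 - 16 = 36 - 32 ≡ 4; y = λ·(16 - 4) - 11 ≡ 10. → (4, 10)
3Q: (4, 10) + (16, 11). λ = (11 - 10)/(16 - 4) ≡ 1/12 mod 17. 12⁻¹ ≡ 10 (mod 17), so λ ≡ 10.
  x = λ² - 4 - 16 = 100 - 20 ≡ 12; y = λ·(4 - 12) - 10 ≡ 12. → (12, 12)
3Q = (12, 12).
Finally 3P + 3Q:
(10, 5) + (12, 12). λ = (12 - 5)/(12 - 10) ≡ 7/2 mod 17. 2⁻¹ ≡ 9 (mod 17) since 2·9 = 18 ≡ 1, so λ ≡ 12.
  x = λ² - 10 - 12 = 144 - 22 ≡ 3; y = λ·(10 - 3) - 5 ≡ 11. → (3, 11)

(3, 11)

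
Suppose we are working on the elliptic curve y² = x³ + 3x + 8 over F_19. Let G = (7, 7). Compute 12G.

Double-and-add on 12 = (1100)₂. Start with G = (7, 7) for the leading 1-bit.
double: tangent at (7, 7): λ = (3·7² + 3)/(2·7) ≡ 17/14. 14⁻¹ ≡ 15 (mod 19) since 14·15 = 210 ≡ 1, so λ ≡ 17·15 ≡ 8.
  x = λ² - 7 - 7 = 64 - 14 ≡ 12; y = λ·(7 - 12) - 7 ≡ 10. → (12, 10)
add G: (12, 10) + (7, 7). λ = (7 - 10)/(7 - 12) ≡ 16/14 mod 19. 14⁻¹ ≡ 15 (mod 19), so λ ≡ 12.
  x = λ² - 12 - 7 = 144 - 19 ≡ 11; y = λ·(12 - 11) - 10 ≡ 2. → (11, 2)
double: tangent at (11, 2): λ = (3·11² + 3)/(2·2) ≡ 5/4. 4⁻¹ ≡ 5 (mod 19), so λ ≡ 5·5 ≡ 6.
  x = λ² - 11 - 11 = 36 - 22 ≡ 14; y = λ·(11 - 14) - 2 ≡ 18. → (14, 18)
double: tangent at (14, 18): λ = (3·14² + 3)/(2·18) ≡ 2/17. 17⁻¹ ≡ 9 (mod 19), so λ ≡ 2·9 ≡ 18.
  x = λ² - 14 - 14 = 324 - 28 ≡ 11; y = λ·(14 - 11) - 18 ≡ 17. → (11, 17)

(11, 17)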